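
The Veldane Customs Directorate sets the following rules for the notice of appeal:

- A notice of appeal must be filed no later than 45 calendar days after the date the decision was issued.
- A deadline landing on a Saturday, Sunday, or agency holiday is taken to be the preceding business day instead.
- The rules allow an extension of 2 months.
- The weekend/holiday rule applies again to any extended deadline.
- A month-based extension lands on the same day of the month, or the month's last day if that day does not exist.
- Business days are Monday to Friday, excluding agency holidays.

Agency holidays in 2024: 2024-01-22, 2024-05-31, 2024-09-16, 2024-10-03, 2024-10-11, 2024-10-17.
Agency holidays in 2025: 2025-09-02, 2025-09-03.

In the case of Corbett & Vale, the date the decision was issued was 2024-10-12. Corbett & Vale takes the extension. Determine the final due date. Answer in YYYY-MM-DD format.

Adding 45 calendar days to 2024-10-12 gives 2024-11-26.
2024-11-26 (Tuesday) is already a business day.
The 2 months extension carries 2024-11-26 to 2025-01-26.
2025-01-26 is a Sunday; the preceding business day is 2025-01-24 (Friday).
The final due date is 2025-01-24.

2025-01-24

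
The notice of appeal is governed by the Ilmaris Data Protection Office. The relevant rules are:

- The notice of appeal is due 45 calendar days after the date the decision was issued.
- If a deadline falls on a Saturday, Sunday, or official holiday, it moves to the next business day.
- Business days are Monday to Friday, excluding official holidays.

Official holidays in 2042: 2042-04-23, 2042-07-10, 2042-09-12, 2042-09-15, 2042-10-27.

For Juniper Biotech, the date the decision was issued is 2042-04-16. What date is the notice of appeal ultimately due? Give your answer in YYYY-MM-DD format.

45 calendar days after 2042-04-16 is 2042-05-31.
Because 2042-05-31 is a Saturday, the deadline becomes 2042-06-02 (Monday).
Final deadline: 2042-06-02.

2042-06-02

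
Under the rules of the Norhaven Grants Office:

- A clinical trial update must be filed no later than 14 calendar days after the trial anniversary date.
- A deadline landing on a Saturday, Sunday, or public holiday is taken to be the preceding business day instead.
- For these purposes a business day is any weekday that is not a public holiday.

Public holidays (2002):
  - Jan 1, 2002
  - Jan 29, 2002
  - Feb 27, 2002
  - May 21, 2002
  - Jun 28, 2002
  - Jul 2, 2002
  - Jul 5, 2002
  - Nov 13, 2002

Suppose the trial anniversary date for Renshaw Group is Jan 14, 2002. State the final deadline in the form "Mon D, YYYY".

Trigger date Jan 14, 2002 + 14 calendar days = Jan 28, 2002.
Since Jan 28, 2002 is a Monday and not a holiday, the date is unchanged.
So the filing is due Jan 28, 2002.

Jan 28, 2002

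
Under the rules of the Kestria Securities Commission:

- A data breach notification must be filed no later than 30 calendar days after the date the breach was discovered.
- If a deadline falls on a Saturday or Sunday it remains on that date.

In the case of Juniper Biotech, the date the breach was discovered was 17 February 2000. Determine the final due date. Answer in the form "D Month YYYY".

Adding 30 calendar days to 17 February 2000 gives 18 March 2000.
No adjustment is made for weekends or holidays, so 18 March 2000 stands.
Deadline: 18 March 2000.

18 March 2000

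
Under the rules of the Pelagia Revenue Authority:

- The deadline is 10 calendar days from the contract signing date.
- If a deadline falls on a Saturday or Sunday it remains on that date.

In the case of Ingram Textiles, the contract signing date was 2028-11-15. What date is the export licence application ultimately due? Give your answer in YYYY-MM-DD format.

10 calendar days after 2028-11-15 is 2028-11-25.
No adjustment is made for weekends or holidays, so 2028-11-25 stands.
So the filing is due 2028-11-25.

2028-11-25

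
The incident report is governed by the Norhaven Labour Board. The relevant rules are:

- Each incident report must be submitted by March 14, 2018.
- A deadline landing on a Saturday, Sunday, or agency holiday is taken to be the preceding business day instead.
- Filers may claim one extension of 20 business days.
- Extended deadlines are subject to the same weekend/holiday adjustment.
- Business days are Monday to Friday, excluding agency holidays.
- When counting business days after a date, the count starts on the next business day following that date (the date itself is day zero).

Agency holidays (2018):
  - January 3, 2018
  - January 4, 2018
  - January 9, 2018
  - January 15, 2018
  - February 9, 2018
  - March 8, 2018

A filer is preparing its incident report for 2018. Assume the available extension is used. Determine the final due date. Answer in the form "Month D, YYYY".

The statutory due date is March 14, 2018.
March 14, 2018 is a Wednesday and not a listed holiday, so it stands.
The 20-business-day extension runs from March 14, 2018 to April 11, 2018.
Since April 11, 2018 is a Wednesday and not a holiday, the date is unchanged.
The final due date is April 11, 2018.

April 11, 2018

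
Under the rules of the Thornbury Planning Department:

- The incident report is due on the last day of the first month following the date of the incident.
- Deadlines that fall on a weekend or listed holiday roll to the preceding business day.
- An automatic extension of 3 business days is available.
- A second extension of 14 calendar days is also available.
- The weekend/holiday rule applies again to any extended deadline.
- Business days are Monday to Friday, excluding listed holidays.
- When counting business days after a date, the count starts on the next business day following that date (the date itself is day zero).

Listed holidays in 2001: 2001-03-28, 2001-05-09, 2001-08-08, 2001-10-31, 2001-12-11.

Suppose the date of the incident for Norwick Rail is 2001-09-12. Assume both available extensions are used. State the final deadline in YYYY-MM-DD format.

2001-11-19

1 month after 2001-09-12 is October 2001; that month ends on 2001-10-31.
2001-10-31 falls on a listed holiday. Rolling to the preceding business day gives 2001-10-30, a Tuesday.
The 3-business-day extension runs from 2001-10-30 to 2001-11-05.
Since 2001-11-05 is a Monday and not a holiday, the date is unchanged.
The 14-calendar-day extension moves the deadline from 2001-11-05 to 2001-11-19.
2001-11-19 falls on a Monday, which is a business day, so no adjustment is needed.
So the filing is due 2001-11-19.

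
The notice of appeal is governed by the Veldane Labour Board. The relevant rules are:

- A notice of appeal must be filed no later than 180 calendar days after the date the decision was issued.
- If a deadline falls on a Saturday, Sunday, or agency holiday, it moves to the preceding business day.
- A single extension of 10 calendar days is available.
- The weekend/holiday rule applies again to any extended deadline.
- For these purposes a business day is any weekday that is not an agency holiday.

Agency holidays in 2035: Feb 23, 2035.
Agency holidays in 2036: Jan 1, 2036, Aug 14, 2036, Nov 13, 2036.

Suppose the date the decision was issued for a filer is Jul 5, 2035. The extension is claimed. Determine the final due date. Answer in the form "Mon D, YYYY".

Adding 180 calendar days to Jul 5, 2035 gives Jan 1, 2036.
Because Jan 1, 2036 is a listed holiday, the deadline becomes Dec 31, 2035 (Monday).
Add the 10 calendar-day extension to Dec 31, 2035: Jan 10, 2036.
Jan 10, 2036 (Thursday) is already a business day.
Final deadline: Jan 10, 2036.

Jan 10, 2036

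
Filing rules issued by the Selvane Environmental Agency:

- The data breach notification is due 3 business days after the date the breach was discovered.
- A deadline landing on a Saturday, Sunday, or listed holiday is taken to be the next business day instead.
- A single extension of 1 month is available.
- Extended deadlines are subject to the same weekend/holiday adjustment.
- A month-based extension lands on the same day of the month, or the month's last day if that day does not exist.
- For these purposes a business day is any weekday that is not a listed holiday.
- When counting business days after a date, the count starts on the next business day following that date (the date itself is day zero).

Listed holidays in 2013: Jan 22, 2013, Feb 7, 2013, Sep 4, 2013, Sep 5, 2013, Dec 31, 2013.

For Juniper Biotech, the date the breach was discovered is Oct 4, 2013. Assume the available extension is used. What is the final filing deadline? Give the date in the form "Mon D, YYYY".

3 business days after Oct 4, 2013, excluding weekends and holidays, is Oct 9, 2013.
Oct 9, 2013 (Wednesday) is already a business day.
Add 1 month to Oct 9, 2013: Nov 9, 2013.
Nov 9, 2013 is a Saturday, so it moves to the next business day, Nov 11, 2013 (Monday).
So the filing is due Nov 11, 2013.

Nov 11, 2013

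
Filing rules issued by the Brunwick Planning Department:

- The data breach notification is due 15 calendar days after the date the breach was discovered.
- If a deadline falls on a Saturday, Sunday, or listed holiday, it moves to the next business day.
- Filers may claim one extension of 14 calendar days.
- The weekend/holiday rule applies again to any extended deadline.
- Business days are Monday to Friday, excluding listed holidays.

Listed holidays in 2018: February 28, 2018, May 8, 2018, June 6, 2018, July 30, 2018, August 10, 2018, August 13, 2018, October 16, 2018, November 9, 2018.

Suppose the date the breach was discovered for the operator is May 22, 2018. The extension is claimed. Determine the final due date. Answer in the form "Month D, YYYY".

15 calendar days after May 22, 2018 is June 6, 2018.
Because June 6, 2018 is a listed holiday, the deadline becomes June 7, 2018 (Thursday).
Applying the 14-calendar-day extension: June 7, 2018 + 14 days = June 21, 2018.
June 21, 2018 is a Thursday and not a listed holiday, so it stands.
Deadline: June 21, 2018.

June 21, 2018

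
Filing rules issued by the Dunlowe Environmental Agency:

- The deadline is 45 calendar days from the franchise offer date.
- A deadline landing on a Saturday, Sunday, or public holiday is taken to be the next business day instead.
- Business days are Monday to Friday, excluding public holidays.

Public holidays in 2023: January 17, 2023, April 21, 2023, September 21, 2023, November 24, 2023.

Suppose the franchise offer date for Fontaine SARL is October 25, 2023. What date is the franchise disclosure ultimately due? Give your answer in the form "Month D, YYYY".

December 11, 2023

From October 25, 2023, 45 calendar days later is December 9, 2023.
Because December 9, 2023 is a Saturday, the deadline becomes December 11, 2023 (Monday).
So the filing is due December 11, 2023.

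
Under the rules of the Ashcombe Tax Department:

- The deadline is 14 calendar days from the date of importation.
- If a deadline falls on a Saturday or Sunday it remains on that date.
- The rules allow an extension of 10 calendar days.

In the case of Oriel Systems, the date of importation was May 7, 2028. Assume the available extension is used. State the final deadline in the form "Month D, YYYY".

May 31, 2028

Trigger date May 7, 2028 + 14 calendar days = May 21, 2028.
May 21, 2028 is a Sunday; no weekend or holiday adjustment applies.
Applying the 10-calendar-day extension: May 21, 2028 + 10 days = May 31, 2028.
May 31, 2028 is a Wednesday; no weekend or holiday adjustment applies.
Final deadline: May 31, 2028.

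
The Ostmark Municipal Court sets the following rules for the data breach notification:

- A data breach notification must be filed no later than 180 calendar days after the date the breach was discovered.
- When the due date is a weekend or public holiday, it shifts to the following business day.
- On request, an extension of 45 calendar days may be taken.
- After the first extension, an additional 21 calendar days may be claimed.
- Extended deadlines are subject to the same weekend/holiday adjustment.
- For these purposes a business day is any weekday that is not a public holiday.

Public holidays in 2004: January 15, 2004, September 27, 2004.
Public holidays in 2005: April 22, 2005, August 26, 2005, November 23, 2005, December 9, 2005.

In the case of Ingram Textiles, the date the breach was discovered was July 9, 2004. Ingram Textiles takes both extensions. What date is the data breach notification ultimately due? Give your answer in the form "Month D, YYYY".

March 14, 2005

Trigger date July 9, 2004 + 180 calendar days = January 5, 2005.
January 5, 2005 falls on a Wednesday, which is a business day, so no adjustment is needed.
Applying the 45-calendar-day extension: January 5, 2005 + 45 days = February 19, 2005.
February 19, 2005 falls on a Saturday. Rolling to the next business day gives February 21, 2005, a Monday.
The 21-calendar-day extension moves the deadline from February 21, 2005 to March 14, 2005.
March 14, 2005 is a Monday and not a listed holiday, so it stands.
Deadline: March 14, 2005.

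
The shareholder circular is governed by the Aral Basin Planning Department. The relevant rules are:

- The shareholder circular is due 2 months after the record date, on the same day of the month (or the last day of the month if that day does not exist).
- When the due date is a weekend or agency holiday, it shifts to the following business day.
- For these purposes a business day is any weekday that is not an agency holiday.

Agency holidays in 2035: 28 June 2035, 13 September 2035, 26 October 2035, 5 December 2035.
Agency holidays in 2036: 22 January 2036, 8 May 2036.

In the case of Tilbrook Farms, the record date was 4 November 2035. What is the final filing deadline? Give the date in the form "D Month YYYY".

4 January 2036

2 months after 4 November 2035, on the same day of the month, is 4 January 2036.
4 January 2036 falls on a Friday, which is a business day, so no adjustment is needed.
Deadline: 4 January 2036.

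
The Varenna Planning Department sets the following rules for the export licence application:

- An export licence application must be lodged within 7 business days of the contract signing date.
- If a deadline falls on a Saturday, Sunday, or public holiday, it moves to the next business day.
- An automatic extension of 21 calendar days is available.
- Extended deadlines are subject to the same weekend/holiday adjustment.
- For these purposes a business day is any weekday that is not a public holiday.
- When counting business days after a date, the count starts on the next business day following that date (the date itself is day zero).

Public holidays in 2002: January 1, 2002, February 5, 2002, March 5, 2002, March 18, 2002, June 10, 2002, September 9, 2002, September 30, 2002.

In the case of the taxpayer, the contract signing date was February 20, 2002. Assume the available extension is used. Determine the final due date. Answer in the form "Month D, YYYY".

March 22, 2002

Counting 7 business days after February 20, 2002 (skipping weekends and listed holidays) reaches March 1, 2002.
March 1, 2002 falls on a Friday, which is a business day, so no adjustment is needed.
The 21-calendar-day extension moves the deadline from March 1, 2002 to March 22, 2002.
March 22, 2002 falls on a Friday, which is a business day, so no adjustment is needed.
Deadline: March 22, 2002.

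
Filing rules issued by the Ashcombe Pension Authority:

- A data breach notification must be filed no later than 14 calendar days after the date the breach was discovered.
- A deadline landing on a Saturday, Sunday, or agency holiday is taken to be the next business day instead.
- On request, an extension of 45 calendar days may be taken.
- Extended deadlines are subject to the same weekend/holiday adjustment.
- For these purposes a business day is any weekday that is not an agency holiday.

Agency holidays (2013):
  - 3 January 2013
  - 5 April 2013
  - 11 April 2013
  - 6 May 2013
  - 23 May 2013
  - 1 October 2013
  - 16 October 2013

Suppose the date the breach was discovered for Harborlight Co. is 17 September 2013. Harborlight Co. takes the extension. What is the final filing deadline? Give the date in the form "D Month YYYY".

Adding 14 calendar days to 17 September 2013 gives 1 October 2013.
1 October 2013 is a listed holiday; the next business day is 2 October 2013 (Wednesday).
With the 45-day extension, 2 October 2013 becomes 16 November 2013.
16 November 2013 falls on a Saturday. Rolling to the next business day gives 18 November 2013, a Monday.
The final due date is 18 November 2013.

18 November 2013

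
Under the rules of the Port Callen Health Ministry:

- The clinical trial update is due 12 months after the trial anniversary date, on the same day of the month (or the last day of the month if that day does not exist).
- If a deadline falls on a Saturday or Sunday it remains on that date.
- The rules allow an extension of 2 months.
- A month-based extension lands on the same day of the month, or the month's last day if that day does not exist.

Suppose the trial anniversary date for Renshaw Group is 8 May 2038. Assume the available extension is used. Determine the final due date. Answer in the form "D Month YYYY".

8 July 2039

12 months from 8 May 2038 is 8 May 2039.
8 May 2039 falls on a Sunday. The rules make no weekend/holiday allowance, so it remains 8 May 2039.
The 2 months extension carries 8 May 2039 to 8 July 2039.
8 July 2039 falls on a Friday. The rules make no weekend/holiday allowance, so it remains 8 July 2039.
Final deadline: 8 July 2039.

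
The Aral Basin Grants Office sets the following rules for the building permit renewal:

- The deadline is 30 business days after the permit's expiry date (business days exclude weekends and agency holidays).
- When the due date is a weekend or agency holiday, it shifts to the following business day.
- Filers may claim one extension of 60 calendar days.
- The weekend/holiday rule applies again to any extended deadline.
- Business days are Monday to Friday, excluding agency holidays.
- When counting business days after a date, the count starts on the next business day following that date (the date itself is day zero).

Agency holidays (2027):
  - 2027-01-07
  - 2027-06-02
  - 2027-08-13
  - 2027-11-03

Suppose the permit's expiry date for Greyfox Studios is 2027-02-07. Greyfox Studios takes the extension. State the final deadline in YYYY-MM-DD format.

2027-05-18

Counting 30 business days after 2027-02-07 (skipping weekends and listed holidays) reaches 2027-03-19.
2027-03-19 falls on a Friday, which is a business day, so no adjustment is needed.
Add the 60 calendar-day extension to 2027-03-19: 2027-05-18.
2027-05-18 (Tuesday) is already a business day.
So the filing is due 2027-05-18.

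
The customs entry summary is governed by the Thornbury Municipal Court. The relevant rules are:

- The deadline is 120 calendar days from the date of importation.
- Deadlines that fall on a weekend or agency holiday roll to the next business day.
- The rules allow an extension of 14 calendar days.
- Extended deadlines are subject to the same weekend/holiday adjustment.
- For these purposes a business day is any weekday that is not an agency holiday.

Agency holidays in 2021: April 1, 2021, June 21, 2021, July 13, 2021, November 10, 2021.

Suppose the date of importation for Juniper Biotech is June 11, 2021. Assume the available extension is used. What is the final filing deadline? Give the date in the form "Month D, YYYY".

From June 11, 2021, 120 calendar days later is October 9, 2021.
Because October 9, 2021 is a Saturday, the deadline becomes October 11, 2021 (Monday).
Applying the 14-calendar-day extension: October 11, 2021 + 14 days = October 25, 2021.
October 25, 2021 is a Monday and not a listed holiday, so it stands.
The final due date is October 25, 2021.

October 25, 2021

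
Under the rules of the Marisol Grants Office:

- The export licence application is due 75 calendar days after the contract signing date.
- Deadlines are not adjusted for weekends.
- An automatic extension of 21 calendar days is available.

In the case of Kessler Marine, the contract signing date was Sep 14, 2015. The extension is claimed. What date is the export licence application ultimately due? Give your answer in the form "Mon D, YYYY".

75 calendar days after Sep 14, 2015 is Nov 28, 2015.
Nov 28, 2015 is a Saturday; no weekend or holiday adjustment applies.
Applying the 21-calendar-day extension: Nov 28, 2015 + 21 days = Dec 19, 2015.
Dec 19, 2015 is a Saturday; no weekend or holiday adjustment applies.
The final due date is Dec 19, 2015.

Dec 19, 2015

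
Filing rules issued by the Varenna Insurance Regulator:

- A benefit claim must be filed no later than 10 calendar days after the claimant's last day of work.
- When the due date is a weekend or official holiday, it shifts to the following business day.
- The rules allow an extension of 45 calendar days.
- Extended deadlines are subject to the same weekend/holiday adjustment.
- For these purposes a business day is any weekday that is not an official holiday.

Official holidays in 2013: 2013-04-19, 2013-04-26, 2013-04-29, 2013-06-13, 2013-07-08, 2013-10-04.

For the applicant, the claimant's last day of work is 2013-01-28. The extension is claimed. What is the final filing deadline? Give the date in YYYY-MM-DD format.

2013-03-25

Trigger date 2013-01-28 + 10 calendar days = 2013-02-07.
2013-02-07 falls on a Thursday, which is a business day, so no adjustment is needed.
The 45-calendar-day extension moves the deadline from 2013-02-07 to 2013-03-24.
2013-03-24 is a Sunday; the next business day is 2013-03-25 (Monday).
Deadline: 2013-03-25.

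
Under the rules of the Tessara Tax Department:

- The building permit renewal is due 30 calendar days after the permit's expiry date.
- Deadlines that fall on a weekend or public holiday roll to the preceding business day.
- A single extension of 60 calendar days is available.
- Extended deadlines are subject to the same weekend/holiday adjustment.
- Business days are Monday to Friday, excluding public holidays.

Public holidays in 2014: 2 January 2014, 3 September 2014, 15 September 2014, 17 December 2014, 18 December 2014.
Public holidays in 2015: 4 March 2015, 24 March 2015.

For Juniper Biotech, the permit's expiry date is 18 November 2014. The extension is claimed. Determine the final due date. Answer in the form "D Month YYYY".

Trigger date 18 November 2014 + 30 calendar days = 18 December 2014.
18 December 2014 is a listed holiday; the preceding business day is 16 December 2014 (Tuesday).
Add the 60 calendar-day extension to 16 December 2014: 14 February 2015.
Because 14 February 2015 is a Saturday, the deadline becomes 13 February 2015 (Friday).
Deadline: 13 February 2015.

13 February 2015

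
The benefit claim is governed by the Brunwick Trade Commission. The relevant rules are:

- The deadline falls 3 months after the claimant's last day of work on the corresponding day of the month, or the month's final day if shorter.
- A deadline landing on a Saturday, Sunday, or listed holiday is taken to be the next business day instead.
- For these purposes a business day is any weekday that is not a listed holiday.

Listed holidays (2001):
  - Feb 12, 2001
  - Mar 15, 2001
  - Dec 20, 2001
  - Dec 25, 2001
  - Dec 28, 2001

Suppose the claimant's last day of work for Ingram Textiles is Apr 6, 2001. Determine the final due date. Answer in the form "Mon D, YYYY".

Moving 3 months forward from Apr 6, 2001 on the corresponding day gives Jul 6, 2001.
Jul 6, 2001 (Friday) is already a business day.
Deadline: Jul 6, 2001.

Jul 6, 2001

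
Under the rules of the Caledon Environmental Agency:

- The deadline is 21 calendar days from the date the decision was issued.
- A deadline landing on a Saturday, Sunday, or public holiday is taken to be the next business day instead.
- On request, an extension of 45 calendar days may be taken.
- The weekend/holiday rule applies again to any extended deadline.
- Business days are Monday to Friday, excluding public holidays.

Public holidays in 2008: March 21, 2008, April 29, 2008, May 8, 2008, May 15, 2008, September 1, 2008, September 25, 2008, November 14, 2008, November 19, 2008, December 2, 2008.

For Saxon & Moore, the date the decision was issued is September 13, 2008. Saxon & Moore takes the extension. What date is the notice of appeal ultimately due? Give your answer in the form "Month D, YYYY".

21 calendar days after September 13, 2008 is October 4, 2008.
October 4, 2008 is a Saturday; the next business day is October 6, 2008 (Monday).
The 45-calendar-day extension moves the deadline from October 6, 2008 to November 20, 2008.
Since November 20, 2008 is a Thursday and not a holiday, the date is unchanged.
So the filing is due November 20, 2008.

November 20, 2008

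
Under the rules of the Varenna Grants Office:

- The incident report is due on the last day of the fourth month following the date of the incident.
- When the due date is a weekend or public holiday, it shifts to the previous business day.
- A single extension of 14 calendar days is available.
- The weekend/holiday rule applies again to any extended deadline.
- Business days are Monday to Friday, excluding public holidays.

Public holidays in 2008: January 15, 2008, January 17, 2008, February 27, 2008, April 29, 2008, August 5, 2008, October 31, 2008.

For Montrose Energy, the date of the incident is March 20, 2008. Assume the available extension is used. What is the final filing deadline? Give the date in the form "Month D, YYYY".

The fourth month after March 20, 2008 is July 2008, whose last day is July 31, 2008.
July 31, 2008 is a Thursday and not a listed holiday, so it stands.
The 14-calendar-day extension moves the deadline from July 31, 2008 to August 14, 2008.
August 14, 2008 is a Thursday and not a listed holiday, so it stands.
So the filing is due August 14, 2008.

August 14, 2008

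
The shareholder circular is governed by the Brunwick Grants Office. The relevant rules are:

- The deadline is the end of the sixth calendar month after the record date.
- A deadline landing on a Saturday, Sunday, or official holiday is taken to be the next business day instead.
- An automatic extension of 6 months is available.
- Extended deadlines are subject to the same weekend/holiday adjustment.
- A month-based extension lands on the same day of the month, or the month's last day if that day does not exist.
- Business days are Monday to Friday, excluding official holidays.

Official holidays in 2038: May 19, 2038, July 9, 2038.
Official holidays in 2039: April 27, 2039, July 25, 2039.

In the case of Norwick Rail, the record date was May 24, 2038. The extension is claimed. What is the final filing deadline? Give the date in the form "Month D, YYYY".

May 30, 2039

6 months after May 24, 2038 falls in November 2038; the last day of that month is November 30, 2038.
November 30, 2038 (Tuesday) is already a business day.
Add 6 months to November 30, 2038: May 30, 2039.
May 30, 2039 (Monday) is already a business day.
So the filing is due May 30, 2039.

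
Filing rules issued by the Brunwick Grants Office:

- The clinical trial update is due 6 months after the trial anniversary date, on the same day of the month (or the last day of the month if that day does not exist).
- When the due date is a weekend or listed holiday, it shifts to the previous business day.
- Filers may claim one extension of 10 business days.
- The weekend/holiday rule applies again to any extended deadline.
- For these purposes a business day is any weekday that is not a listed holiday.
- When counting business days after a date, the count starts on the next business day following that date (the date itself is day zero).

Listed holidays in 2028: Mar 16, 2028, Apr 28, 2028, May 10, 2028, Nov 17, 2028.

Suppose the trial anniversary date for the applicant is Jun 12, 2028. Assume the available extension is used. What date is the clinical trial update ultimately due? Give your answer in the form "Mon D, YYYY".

6 months from Jun 12, 2028 is Dec 12, 2028.
Dec 12, 2028 falls on a Tuesday, which is a business day, so no adjustment is needed.
Counting 10 further business days from Dec 12, 2028 reaches Dec 26, 2028.
Dec 26, 2028 is a Tuesday and not a listed holiday, so it stands.
The final due date is Dec 26, 2028.

Dec 26, 2028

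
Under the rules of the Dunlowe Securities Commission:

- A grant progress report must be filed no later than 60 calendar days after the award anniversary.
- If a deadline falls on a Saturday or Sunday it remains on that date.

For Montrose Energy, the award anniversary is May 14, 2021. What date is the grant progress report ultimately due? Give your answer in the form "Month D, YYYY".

July 13, 2021

Adding 60 calendar days to May 14, 2021 gives July 13, 2021.
July 13, 2021 is a Tuesday; no weekend or holiday adjustment applies.
So the filing is due July 13, 2021.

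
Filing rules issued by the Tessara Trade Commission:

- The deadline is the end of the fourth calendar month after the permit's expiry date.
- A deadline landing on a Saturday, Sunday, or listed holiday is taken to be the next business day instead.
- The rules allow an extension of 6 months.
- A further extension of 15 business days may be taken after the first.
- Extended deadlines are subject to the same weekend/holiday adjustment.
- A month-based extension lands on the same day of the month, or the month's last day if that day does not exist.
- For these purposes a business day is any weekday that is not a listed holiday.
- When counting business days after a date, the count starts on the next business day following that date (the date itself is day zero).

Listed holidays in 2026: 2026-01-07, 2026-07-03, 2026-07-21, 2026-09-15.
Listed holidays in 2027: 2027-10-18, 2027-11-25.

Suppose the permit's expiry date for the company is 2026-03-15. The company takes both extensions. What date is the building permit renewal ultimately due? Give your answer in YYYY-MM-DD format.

The fourth month after 2026-03-15 is July 2026, whose last day is 2026-07-31.
2026-07-31 (Friday) is already a business day.
Applying the 6 months extension: 6 months after 2026-07-31 is 2027-01-31.
Because 2027-01-31 is a Sunday, the deadline becomes 2027-02-01 (Monday).
The 15-business-day extension runs from 2027-02-01 to 2027-02-22.
2027-02-22 falls on a Monday, which is a business day, so no adjustment is needed.
Deadline: 2027-02-22.

2027-02-22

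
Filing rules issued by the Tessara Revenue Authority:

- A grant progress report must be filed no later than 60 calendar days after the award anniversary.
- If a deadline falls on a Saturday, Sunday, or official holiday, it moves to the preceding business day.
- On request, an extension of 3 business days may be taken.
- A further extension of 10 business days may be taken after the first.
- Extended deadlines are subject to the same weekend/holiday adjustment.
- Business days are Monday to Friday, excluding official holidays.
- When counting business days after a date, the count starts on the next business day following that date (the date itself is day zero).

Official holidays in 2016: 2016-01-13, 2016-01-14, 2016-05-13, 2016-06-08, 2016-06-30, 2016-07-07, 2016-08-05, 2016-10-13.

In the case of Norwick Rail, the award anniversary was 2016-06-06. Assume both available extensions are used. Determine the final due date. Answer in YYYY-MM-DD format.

Adding 60 calendar days to 2016-06-06 gives 2016-08-05.
2016-08-05 falls on a listed holiday. Rolling to the preceding business day gives 2016-08-04, a Thursday.
Counting 3 further business days from 2016-08-04 reaches 2016-08-10.
2016-08-10 (Wednesday) is already a business day.
Counting 10 further business days from 2016-08-10 reaches 2016-08-24.
2016-08-24 (Wednesday) is already a business day.
Final deadline: 2016-08-24.

2016-08-24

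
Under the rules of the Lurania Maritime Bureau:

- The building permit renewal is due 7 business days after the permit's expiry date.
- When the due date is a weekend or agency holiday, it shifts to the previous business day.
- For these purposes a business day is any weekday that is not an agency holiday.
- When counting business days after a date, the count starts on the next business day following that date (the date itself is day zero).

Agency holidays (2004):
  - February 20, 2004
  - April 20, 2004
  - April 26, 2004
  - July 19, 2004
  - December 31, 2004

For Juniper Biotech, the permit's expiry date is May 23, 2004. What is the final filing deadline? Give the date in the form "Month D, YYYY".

June 1, 2004

7 business days after May 23, 2004, excluding weekends and holidays, is June 1, 2004.
June 1, 2004 (Tuesday) is already a business day.
The final due date is June 1, 2004.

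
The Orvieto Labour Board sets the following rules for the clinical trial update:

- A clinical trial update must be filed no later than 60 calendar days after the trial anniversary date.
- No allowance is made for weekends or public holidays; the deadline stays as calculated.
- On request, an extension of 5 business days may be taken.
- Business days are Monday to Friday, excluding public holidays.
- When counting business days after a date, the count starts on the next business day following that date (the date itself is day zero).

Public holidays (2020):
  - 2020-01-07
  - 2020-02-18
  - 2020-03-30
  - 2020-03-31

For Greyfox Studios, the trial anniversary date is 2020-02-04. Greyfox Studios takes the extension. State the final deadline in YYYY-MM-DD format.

Trigger date 2020-02-04 + 60 calendar days = 2020-04-04.
2020-04-04 is a Saturday; no weekend or holiday adjustment applies.
The 5-business-day extension runs from 2020-04-04 to 2020-04-10.
2020-04-10 is a Friday; no weekend or holiday adjustment applies.
The final due date is 2020-04-10.

2020-04-10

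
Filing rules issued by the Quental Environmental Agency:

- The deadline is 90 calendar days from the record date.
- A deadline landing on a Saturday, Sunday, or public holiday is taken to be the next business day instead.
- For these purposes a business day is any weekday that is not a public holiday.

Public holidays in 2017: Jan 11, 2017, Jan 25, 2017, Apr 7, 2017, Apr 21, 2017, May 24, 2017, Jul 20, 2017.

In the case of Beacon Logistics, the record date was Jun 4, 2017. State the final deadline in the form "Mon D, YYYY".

90 calendar days after Jun 4, 2017 is Sep 2, 2017.
Sep 2, 2017 falls on a Saturday. Rolling to the next business day gives Sep 4, 2017, a Monday.
Final deadline: Sep 4, 2017.

Sep 4, 2017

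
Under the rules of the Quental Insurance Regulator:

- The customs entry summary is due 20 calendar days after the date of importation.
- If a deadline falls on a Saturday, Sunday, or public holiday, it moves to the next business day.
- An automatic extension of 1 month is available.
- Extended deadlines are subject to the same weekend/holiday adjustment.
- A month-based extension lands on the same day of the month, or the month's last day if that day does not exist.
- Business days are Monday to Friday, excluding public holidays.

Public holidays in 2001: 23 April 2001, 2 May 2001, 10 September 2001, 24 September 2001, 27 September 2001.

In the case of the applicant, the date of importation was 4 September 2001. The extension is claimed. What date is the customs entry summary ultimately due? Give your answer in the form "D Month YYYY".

25 October 2001

Trigger date 4 September 2001 + 20 calendar days = 24 September 2001.
24 September 2001 is a listed holiday; the next business day is 25 September 2001 (Tuesday).
Add 1 month to 25 September 2001: 25 October 2001.
25 October 2001 is a Thursday and not a listed holiday, so it stands.
Final deadline: 25 October 2001.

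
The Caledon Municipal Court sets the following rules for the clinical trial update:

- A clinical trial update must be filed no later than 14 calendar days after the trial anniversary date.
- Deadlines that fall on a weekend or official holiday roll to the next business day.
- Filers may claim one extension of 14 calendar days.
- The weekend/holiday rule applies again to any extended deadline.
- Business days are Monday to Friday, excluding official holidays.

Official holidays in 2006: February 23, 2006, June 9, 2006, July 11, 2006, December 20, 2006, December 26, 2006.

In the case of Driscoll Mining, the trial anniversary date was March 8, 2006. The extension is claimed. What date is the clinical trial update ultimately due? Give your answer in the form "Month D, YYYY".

April 5, 2006

Adding 14 calendar days to March 8, 2006 gives March 22, 2006.
Since March 22, 2006 is a Wednesday and not a holiday, the date is unchanged.
With the 14-day extension, March 22, 2006 becomes April 5, 2006.
April 5, 2006 falls on a Wednesday, which is a business day, so no adjustment is needed.
So the filing is due April 5, 2006.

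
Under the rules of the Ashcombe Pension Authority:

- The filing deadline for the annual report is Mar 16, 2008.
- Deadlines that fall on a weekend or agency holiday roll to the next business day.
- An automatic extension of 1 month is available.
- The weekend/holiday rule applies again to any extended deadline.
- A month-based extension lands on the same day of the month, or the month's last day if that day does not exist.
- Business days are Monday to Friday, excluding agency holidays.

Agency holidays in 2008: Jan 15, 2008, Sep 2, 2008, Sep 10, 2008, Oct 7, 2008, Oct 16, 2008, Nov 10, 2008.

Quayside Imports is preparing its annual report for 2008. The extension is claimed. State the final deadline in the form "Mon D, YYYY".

Apr 17, 2008

The stated deadline is Mar 16, 2008.
Because Mar 16, 2008 is a Sunday, the deadline becomes Mar 17, 2008 (Monday).
Add 1 month to Mar 17, 2008: Apr 17, 2008.
Apr 17, 2008 is a Thursday and not a listed holiday, so it stands.
Final deadline: Apr 17, 2008.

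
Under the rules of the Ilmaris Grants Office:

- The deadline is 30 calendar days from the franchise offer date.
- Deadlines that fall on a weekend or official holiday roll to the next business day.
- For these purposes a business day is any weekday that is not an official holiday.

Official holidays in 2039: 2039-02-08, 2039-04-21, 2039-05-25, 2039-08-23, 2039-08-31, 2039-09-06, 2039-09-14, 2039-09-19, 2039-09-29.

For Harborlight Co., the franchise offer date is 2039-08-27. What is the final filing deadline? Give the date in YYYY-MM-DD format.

2039-09-26

Trigger date 2039-08-27 + 30 calendar days = 2039-09-26.
2039-09-26 falls on a Monday, which is a business day, so no adjustment is needed.
So the filing is due 2039-09-26.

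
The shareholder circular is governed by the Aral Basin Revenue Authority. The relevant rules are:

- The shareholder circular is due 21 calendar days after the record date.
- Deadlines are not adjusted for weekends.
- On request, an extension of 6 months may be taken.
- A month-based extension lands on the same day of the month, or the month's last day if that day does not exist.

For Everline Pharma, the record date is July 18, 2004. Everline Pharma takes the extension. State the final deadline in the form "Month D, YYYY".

21 calendar days after July 18, 2004 is August 8, 2004.
August 8, 2004 is a Sunday; no weekend or holiday adjustment applies.
Applying the 6 months extension: 6 months after August 8, 2004 is February 8, 2005.
February 8, 2005 falls on a Tuesday. The rules make no weekend/holiday allowance, so it remains February 8, 2005.
Final deadline: February 8, 2005.

February 8, 2005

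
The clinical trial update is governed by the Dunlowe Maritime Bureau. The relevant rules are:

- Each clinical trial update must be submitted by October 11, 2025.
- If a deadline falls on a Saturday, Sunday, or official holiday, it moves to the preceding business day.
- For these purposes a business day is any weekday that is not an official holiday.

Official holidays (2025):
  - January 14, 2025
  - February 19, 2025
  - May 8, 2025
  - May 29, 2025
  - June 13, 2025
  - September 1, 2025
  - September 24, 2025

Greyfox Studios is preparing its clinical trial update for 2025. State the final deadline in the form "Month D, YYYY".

Start from the fixed due date, October 11, 2025.
October 11, 2025 falls on a Saturday. Rolling to the preceding business day gives October 10, 2025, a Friday.
The final due date is October 10, 2025.

October 10, 2025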